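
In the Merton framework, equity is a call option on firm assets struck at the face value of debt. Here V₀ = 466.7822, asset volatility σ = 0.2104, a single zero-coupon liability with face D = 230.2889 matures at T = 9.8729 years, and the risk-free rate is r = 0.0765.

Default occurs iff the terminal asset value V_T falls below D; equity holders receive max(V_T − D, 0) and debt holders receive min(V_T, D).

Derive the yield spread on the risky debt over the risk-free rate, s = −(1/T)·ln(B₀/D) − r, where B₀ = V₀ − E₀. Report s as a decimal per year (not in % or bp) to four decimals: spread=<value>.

spread=0.0006

d₁ = [ln(V₀/D) + (r + σ²/2)T] / (σ√T)
   = [ln(466.7822/230.2889) + (0.0765 + 0.5·0.2104²)·9.8729] / (0.2104·√9.8729)
   = [0.706528 + 0.973804] / 0.661101 = 2.541717
d₂ = d₁ − σ√T = 2.541717 − 0.661101 = 1.880615
N(d₁) = 0.994485,  N(d₂) = 0.969988,  e^(−rT) = 0.469881
E₀ = V₀·N(d₁) − D·e^(−rT)·N(d₂)
   = 466.7822·0.994485 − 230.2889·0.469881·0.969988 = 359.246969
B₀ = V₀ − E₀ = 466.7822 − 359.246969 = 107.535231
spread = −(1/T)·ln(B₀/D) − r = −(1/9.8729)·ln(107.535231/230.2889) − 0.0765 = 0.00063196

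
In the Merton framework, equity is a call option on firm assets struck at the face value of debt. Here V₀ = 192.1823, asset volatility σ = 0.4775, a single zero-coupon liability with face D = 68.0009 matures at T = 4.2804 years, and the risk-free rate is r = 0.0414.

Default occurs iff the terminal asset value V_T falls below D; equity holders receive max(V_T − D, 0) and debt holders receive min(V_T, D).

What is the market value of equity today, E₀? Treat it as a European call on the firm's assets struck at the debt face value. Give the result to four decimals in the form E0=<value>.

d₁ = [ln(V₀/D) + (r + σ²/2)T] / (σ√T)
   = [ln(192.1823/68.0009) + (0.0414 + 0.5·0.4775²)·4.2804] / (0.4775·√4.2804)
   = [1.038923 + 0.665188] / 0.987906 = 1.724973
d₂ = d₁ − σ√T = 1.724973 − 0.987906 = 0.737067
N(d₁) = 0.957734,  N(d₂) = 0.769459,  e^(−rT) = 0.837605
E₀ = V₀·N(d₁) − D·e^(−rT)·N(d₂)
   = 192.1823·0.957734 − 68.0009·0.837605·0.769459 = 140.232708

E0=140.2327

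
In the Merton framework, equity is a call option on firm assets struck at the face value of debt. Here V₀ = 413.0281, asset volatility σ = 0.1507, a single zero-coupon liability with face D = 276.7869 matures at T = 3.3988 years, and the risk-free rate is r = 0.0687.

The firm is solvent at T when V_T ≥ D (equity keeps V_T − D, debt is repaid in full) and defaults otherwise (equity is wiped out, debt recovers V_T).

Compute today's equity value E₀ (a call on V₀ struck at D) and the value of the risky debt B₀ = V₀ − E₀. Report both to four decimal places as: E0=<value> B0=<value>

d₁ = [ln(V₀/D) + (r + σ²/2)T] / (σ√T)
   = [ln(413.0281/276.7869) + (0.0687 + 0.5·0.1507²)·3.3988] / (0.1507·√3.3988)
   = [0.400268 + 0.272092] / 0.277828 = 2.420056
d₂ = d₁ − σ√T = 2.420056 − 0.277828 = 2.142228
N(d₁) = 0.992241,  N(d₂) = 0.983912,  e^(−rT) = 0.791760
E₀ = V₀·N(d₁) − D·e^(−rT)·N(d₂)
   = 413.0281·0.992241 − 276.7869·0.791760·0.983912 = 194.200295
B₀ = V₀ − E₀ = 413.0281 − 194.200295 = 218.827805

E0=194.2003 B0=218.8278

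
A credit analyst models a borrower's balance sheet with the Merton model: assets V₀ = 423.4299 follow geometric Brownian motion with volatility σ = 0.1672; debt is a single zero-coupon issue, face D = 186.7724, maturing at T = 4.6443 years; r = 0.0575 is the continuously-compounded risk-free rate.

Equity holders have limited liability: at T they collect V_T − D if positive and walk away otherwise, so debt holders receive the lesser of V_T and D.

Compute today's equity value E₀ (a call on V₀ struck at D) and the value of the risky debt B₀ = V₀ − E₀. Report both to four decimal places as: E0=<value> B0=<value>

E0=280.4620 B0=142.9679

d₁ = [ln(V₀/D) + (r + σ²/2)T] / (σ√T)
   = [ln(423.4299/186.7724) + (0.0575 + 0.5·0.1672²)·4.6443] / (0.1672·√4.6443)
   = [0.818497 + 0.331965] / 0.360327 = 3.192831
d₂ = d₁ − σ√T = 3.192831 − 0.360327 = 2.832504
N(d₁) = 0.999296,  N(d₂) = 0.997691,  e^(−rT) = 0.765637
E₀ = V₀·N(d₁) − D·e^(−rT)·N(d₂)
   = 423.4299·0.999296 − 186.7724·0.765637·0.997691 = 280.462006
B₀ = V₀ − E₀ = 423.4299 − 280.462006 = 142.967894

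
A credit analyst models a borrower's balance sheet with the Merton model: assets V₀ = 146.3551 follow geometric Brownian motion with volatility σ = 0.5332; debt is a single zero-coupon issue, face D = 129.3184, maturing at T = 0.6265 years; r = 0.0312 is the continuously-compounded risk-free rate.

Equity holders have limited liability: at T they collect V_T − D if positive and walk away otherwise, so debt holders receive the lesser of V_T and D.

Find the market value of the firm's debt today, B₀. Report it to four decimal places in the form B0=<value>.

d₁ = [ln(V₀/D) + (r + σ²/2)T] / (σ√T)
   = [ln(146.3551/129.3184) + (0.0312 + 0.5·0.5332²)·0.6265] / (0.5332·√0.6265)
   = [0.123758 + 0.108604] / 0.422037 = 0.550574
d₂ = d₁ − σ√T = 0.550574 − 0.422037 = 0.128537
N(d₁) = 0.709037,  N(d₂) = 0.551138,  e^(−rT) = 0.980643
E₀ = V₀·N(d₁) − D·e^(−rT)·N(d₂)
   = 146.3551·0.709037 − 129.3184·0.980643·0.551138 = 33.878542
B₀ = V₀ − E₀ = 146.3551 − 33.878542 = 112.476558

B0=112.4766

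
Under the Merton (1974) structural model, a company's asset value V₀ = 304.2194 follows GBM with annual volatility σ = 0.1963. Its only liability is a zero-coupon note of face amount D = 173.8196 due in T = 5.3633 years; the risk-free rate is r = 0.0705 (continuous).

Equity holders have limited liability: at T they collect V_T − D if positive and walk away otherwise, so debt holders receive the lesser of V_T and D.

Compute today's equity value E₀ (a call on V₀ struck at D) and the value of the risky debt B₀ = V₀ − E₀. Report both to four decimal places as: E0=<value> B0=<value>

E0=185.7334 B0=118.4860

d₁ = [ln(V₀/D) + (r + σ²/2)T] / (σ√T)
   = [ln(304.2194/173.8196) + (0.0705 + 0.5·0.1963²)·5.3633] / (0.1963·√5.3633)
   = [0.559731 + 0.481447] / 0.454607 = 2.290280
d₂ = d₁ − σ√T = 2.290280 − 0.454607 = 1.835672
N(d₁) = 0.988997,  N(d₂) = 0.966797,  e^(−rT) = 0.685153
E₀ = V₀·N(d₁) − D·e^(−rT)·N(d₂)
   = 304.2194·0.988997 − 173.8196·0.685153·0.966797 = 185.733389
B₀ = V₀ − E₀ = 304.2194 − 185.733389 = 118.486011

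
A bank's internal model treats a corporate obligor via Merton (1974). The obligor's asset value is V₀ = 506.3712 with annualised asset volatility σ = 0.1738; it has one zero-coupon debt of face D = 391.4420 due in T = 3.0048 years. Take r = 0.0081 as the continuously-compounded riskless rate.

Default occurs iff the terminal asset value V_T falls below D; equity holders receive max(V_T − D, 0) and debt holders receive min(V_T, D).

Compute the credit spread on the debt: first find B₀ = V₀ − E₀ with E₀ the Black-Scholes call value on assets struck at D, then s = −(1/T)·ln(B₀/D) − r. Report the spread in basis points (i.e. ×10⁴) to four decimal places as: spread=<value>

spread=109.6488

d₁ = [ln(V₀/D) + (r + σ²/2)T] / (σ√T)
   = [ln(506.3712/391.4420) + (0.0081 + 0.5·0.1738²)·3.0048] / (0.1738·√3.0048)
   = [0.257433 + 0.069721] / 0.301271 = 1.085911
d₂ = d₁ − σ√T = 1.085911 − 0.301271 = 0.784640
N(d₁) = 0.861241,  N(d₂) = 0.783668,  e^(−rT) = 0.975955
E₀ = V₀·N(d₁) − D·e^(−rT)·N(d₂)
   = 506.3712·0.861241 − 391.4420·0.975955·0.783668 = 136.723203
B₀ = V₀ − E₀ = 506.3712 − 136.723203 = 369.647997
spread = −(1/T)·ln(B₀/D) − r = −(1/3.0048)·ln(369.647997/391.4420) − 0.0081 = 0.01096488
in basis points: 0.01096488 × 10⁴ = 109.6488 bp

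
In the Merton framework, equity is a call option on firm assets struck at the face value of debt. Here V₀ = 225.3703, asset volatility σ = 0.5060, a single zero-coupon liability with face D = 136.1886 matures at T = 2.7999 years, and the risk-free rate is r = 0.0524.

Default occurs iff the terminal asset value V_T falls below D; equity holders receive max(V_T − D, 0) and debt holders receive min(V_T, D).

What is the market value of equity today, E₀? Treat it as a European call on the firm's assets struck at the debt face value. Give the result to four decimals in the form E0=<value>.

d₁ = [ln(V₀/D) + (r + σ²/2)T] / (σ√T)
   = [ln(225.3703/136.1886) + (0.0524 + 0.5·0.5060²)·2.7999] / (0.5060·√2.7999)
   = [0.503704 + 0.505152] / 0.846685 = 1.191537
d₂ = d₁ − σ√T = 1.191537 − 0.846685 = 0.344852
N(d₁) = 0.883279,  N(d₂) = 0.634897,  e^(−rT) = 0.863540
E₀ = V₀·N(d₁) − D·e^(−rT)·N(d₂)
   = 225.3703·0.883279 − 136.1886·0.863540·0.634897 = 124.398088

E0=124.3981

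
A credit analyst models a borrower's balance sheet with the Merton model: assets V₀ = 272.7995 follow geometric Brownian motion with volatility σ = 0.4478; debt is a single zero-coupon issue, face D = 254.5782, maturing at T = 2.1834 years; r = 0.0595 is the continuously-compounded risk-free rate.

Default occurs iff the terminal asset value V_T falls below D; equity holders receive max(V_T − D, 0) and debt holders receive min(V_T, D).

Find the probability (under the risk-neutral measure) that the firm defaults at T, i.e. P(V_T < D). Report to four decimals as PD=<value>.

PD=0.5120

d₁ = [ln(V₀/D) + (r + σ²/2)T] / (σ√T)
   = [ln(272.7995/254.5782) + (0.0595 + 0.5·0.4478²)·2.1834] / (0.4478·√2.1834)
   = [0.069129 + 0.348825] / 0.661684 = 0.631652
d₂ = d₁ − σ√T = 0.631652 − 0.661684 = -0.030032
risk-neutral PD = N(−d₂) = N(0.030032) = 0.511979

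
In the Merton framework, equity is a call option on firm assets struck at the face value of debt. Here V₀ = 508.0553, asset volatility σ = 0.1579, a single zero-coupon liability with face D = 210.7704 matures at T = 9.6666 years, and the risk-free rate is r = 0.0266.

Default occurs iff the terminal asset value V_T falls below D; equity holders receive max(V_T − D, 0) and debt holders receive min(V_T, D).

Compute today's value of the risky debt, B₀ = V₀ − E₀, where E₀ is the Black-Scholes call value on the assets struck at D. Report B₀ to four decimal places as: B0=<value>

B0=162.5000

d₁ = [ln(V₀/D) + (r + σ²/2)T] / (σ√T)
   = [ln(508.0553/210.7704) + (0.0266 + 0.5·0.1579²)·9.6666] / (0.1579·√9.6666)
   = [0.879821 + 0.377637] / 0.490929 = 2.561383
d₂ = d₁ − σ√T = 2.561383 − 0.490929 = 2.070454
N(d₁) = 0.994787,  N(d₂) = 0.980795,  e^(−rT) = 0.773266
E₀ = V₀·N(d₁) − D·e^(−rT)·N(d₂)
   = 508.0553·0.994787 − 210.7704·0.773266·0.980795 = 345.555270
B₀ = V₀ − E₀ = 508.0553 − 345.555270 = 162.500030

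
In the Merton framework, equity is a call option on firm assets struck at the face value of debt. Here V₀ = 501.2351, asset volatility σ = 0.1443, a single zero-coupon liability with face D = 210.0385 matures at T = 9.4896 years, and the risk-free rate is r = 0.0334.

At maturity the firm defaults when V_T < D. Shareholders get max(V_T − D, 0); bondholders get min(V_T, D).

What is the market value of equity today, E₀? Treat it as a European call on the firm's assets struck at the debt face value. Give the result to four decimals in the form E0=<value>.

d₁ = [ln(V₀/D) + (r + σ²/2)T] / (σ√T)
   = [ln(501.2351/210.0385) + (0.0334 + 0.5·0.1443²)·9.4896] / (0.1443·√9.4896)
   = [0.869784 + 0.415751] / 0.444519 = 2.891970
d₂ = d₁ − σ√T = 2.891970 − 0.444519 = 2.447451
N(d₁) = 0.998086,  N(d₂) = 0.992806,  e^(−rT) = 0.728365
E₀ = V₀·N(d₁) − D·e^(−rT)·N(d₂)
   = 501.2351·0.998086 − 210.0385·0.728365·0.992806 = 348.391406

E0=348.3914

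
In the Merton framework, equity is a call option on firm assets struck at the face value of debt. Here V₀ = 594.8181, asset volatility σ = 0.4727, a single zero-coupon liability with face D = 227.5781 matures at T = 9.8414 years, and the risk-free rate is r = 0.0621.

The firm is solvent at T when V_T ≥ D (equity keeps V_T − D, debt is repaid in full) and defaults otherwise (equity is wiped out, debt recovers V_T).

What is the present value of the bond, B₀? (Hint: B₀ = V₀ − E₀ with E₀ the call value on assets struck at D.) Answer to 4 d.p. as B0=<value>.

d₁ = [ln(V₀/D) + (r + σ²/2)T] / (σ√T)
   = [ln(594.8181/227.5781) + (0.0621 + 0.5·0.4727²)·9.8414] / (0.4727·√9.8414)
   = [0.960762 + 1.710658] / 1.482907 = 1.801475
d₂ = d₁ − σ√T = 1.801475 − 1.482907 = 0.318567
N(d₁) = 0.964186,  N(d₂) = 0.624973,  e^(−rT) = 0.542726
E₀ = V₀·N(d₁) − D·e^(−rT)·N(d₂)
   = 594.8181·0.964186 − 227.5781·0.542726·0.624973 = 496.323309
B₀ = V₀ − E₀ = 594.8181 − 496.323309 = 98.494791

B0=98.4948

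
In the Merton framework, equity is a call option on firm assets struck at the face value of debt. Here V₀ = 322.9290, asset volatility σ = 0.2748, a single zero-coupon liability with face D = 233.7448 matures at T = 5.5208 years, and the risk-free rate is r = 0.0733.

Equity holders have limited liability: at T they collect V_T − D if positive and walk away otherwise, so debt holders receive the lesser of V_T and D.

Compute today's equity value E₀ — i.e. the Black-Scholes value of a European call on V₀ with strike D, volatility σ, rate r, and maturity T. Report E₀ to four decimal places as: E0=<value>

d₁ = [ln(V₀/D) + (r + σ²/2)T] / (σ√T)
   = [ln(322.9290/233.7448) + (0.0733 + 0.5·0.2748²)·5.5208] / (0.2748·√5.5208)
   = [0.323203 + 0.613126] / 0.645681 = 1.450143
d₂ = d₁ − σ√T = 1.450143 − 0.645681 = 0.804462
N(d₁) = 0.926491,  N(d₂) = 0.789435,  e^(−rT) = 0.667194
E₀ = V₀·N(d₁) − D·e^(−rT)·N(d₂)
   = 322.9290·0.926491 − 233.7448·0.667194·0.789435 = 176.075875

E0=176.0759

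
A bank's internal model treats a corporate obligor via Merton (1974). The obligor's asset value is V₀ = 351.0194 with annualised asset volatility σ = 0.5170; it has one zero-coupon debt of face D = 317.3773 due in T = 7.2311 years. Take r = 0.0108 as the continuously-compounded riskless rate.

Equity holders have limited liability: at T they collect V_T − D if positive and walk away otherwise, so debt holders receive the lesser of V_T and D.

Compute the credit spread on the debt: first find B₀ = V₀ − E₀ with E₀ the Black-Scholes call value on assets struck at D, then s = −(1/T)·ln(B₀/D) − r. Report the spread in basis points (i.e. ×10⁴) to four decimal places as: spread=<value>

spread=876.0991

d₁ = [ln(V₀/D) + (r + σ²/2)T] / (σ√T)
   = [ln(351.0194/317.3773) + (0.0108 + 0.5·0.5170²)·7.2311] / (0.5170·√7.2311)
   = [0.100750 + 1.044493] / 1.390249 = 0.823768
d₂ = d₁ − σ√T = 0.823768 − 1.390249 = -0.566482
N(d₁) = 0.794964,  N(d₂) = 0.285533,  e^(−rT) = 0.924876
E₀ = V₀·N(d₁) − D·e^(−rT)·N(d₂)
   = 351.0194·0.794964 − 317.3773·0.924876·0.285533 = 195.234006
B₀ = V₀ − E₀ = 351.0194 − 195.234006 = 155.785394
spread = −(1/T)·ln(B₀/D) − r = −(1/7.2311)·ln(155.785394/317.3773) − 0.0108 = 0.08760991
in basis points: 0.08760991 × 10⁴ = 876.0991 bp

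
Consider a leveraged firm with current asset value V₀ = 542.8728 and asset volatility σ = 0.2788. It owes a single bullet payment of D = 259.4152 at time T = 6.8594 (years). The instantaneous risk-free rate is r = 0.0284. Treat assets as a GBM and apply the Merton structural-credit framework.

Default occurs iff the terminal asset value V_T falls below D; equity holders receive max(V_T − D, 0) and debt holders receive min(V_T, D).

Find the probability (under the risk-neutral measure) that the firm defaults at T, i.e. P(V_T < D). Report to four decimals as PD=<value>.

d₁ = [ln(V₀/D) + (r + σ²/2)T] / (σ√T)
   = [ln(542.8728/259.4152) + (0.0284 + 0.5·0.2788²)·6.8594] / (0.2788·√6.8594)
   = [0.738445 + 0.461396] / 0.730190 = 1.643190
d₂ = d₁ − σ√T = 1.643190 − 0.730190 = 0.913000
risk-neutral PD = N(−d₂) = N(-0.913000) = 0.180621

PD=0.1806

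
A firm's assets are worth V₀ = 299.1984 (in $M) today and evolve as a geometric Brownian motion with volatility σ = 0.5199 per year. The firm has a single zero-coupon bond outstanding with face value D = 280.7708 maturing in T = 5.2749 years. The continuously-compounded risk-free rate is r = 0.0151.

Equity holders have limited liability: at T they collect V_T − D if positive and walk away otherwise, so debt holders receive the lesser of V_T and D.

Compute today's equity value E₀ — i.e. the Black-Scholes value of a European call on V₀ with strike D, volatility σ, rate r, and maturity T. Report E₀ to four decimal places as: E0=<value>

E0=146.2804

d₁ = [ln(V₀/D) + (r + σ²/2)T] / (σ√T)
   = [ln(299.1984/280.7708) + (0.0151 + 0.5·0.5199²)·5.2749] / (0.5199·√5.2749)
   = [0.063568 + 0.792543] / 1.194062 = 0.716974
d₂ = d₁ − σ√T = 0.716974 − 1.194062 = -0.477088
N(d₁) = 0.763305,  N(d₂) = 0.316650,  e^(−rT) = 0.923439
E₀ = V₀·N(d₁) − D·e^(−rT)·N(d₂)
   = 299.1984·0.763305 − 280.7708·0.923439·0.316650 = 146.280399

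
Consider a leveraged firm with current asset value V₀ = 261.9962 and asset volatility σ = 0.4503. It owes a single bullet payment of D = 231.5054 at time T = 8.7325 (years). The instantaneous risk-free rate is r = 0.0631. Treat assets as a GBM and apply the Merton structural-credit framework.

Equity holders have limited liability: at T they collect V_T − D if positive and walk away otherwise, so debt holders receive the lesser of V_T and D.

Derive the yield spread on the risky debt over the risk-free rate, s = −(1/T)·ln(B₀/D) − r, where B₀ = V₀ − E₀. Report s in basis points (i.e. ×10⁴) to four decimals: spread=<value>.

d₁ = [ln(V₀/D) + (r + σ²/2)T] / (σ√T)
   = [ln(261.9962/231.5054) + (0.0631 + 0.5·0.4503²)·8.7325] / (0.4503·√8.7325)
   = [0.123727 + 1.436366] / 1.330673 = 1.172409
d₂ = d₁ − σ√T = 1.172409 − 1.330673 = -0.158264
N(d₁) = 0.879484,  N(d₂) = 0.437124,  e^(−rT) = 0.576361
E₀ = V₀·N(d₁) − D·e^(−rT)·N(d₂)
   = 261.9962·0.879484 − 231.5054·0.576361·0.437124 = 172.095508
B₀ = V₀ − E₀ = 261.9962 − 172.095508 = 89.900692
spread = −(1/T)·ln(B₀/D) − r = −(1/8.7325)·ln(89.900692/231.5054) − 0.0631 = 0.04521922
in basis points: 0.04521922 × 10⁴ = 452.1922 bp

spread=452.1922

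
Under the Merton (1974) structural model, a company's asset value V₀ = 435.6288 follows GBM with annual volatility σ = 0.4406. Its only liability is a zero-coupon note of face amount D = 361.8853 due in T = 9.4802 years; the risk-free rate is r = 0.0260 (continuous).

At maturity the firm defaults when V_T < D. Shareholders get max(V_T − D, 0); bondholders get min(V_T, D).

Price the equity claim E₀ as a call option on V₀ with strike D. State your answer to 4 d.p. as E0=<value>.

d₁ = [ln(V₀/D) + (r + σ²/2)T] / (σ√T)
   = [ln(435.6288/361.8853) + (0.0260 + 0.5·0.4406²)·9.4802] / (0.4406·√9.4802)
   = [0.185463 + 1.166673] / 1.356604 = 0.996706
d₂ = d₁ − σ√T = 0.996706 − 1.356604 = -0.359898
N(d₁) = 0.840546,  N(d₂) = 0.359462,  e^(−rT) = 0.781543
E₀ = V₀·N(d₁) − D·e^(−rT)·N(d₂)
   = 435.6288·0.840546 − 361.8853·0.781543·0.359462 = 264.500103

E0=264.5001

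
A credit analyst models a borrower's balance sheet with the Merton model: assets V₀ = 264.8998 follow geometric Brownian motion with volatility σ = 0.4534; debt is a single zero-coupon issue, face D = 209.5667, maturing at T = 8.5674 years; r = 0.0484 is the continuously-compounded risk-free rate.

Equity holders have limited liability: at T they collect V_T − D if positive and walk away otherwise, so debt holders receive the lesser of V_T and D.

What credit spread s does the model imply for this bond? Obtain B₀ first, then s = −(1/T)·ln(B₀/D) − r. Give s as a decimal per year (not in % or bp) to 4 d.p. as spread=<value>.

d₁ = [ln(V₀/D) + (r + σ²/2)T] / (σ√T)
   = [ln(264.8998/209.5667) + (0.0484 + 0.5·0.4534²)·8.5674] / (0.4534·√8.5674)
   = [0.234310 + 1.295269] / 1.327107 = 1.152566
d₂ = d₁ − σ√T = 1.152566 − 1.327107 = -0.174541
N(d₁) = 0.875456,  N(d₂) = 0.430720,  e^(−rT) = 0.660563
E₀ = V₀·N(d₁) − D·e^(−rT)·N(d₂)
   = 264.8998·0.875456 − 209.5667·0.660563·0.430720 = 172.282568
B₀ = V₀ − E₀ = 264.8998 − 172.282568 = 92.617232
spread = −(1/T)·ln(B₀/D) − r = −(1/8.5674)·ln(92.617232/209.5667) − 0.0484 = 0.04691093

spread=0.0469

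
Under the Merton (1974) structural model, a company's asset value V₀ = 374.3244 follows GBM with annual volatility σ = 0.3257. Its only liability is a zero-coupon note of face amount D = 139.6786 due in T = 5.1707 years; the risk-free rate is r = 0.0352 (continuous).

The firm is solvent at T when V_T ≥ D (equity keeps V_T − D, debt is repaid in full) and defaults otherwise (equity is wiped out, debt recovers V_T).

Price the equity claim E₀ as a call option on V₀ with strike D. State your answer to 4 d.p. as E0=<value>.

d₁ = [ln(V₀/D) + (r + σ²/2)T] / (σ√T)
   = [ln(374.3244/139.6786) + (0.0352 + 0.5·0.3257²)·5.1707] / (0.3257·√5.1707)
   = [0.985779 + 0.456264] / 0.740615 = 1.947088
d₂ = d₁ − σ√T = 1.947088 − 0.740615 = 1.206473
N(d₁) = 0.974238,  N(d₂) = 0.886183,  e^(−rT) = 0.833594
E₀ = V₀·N(d₁) − D·e^(−rT)·N(d₂)
   = 374.3244·0.974238 − 139.6786·0.833594·0.886183 = 261.498135

E0=261.4981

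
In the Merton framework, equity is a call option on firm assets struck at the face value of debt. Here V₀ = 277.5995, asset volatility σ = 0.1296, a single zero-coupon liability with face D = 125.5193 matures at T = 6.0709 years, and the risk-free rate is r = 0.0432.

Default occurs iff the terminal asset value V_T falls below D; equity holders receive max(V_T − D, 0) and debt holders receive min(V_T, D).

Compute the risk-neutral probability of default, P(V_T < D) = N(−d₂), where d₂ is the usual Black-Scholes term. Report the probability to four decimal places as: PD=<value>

PD=0.0008

d₁ = [ln(V₀/D) + (r + σ²/2)T] / (σ√T)
   = [ln(277.5995/125.5193) + (0.0432 + 0.5·0.1296²)·6.0709] / (0.1296·√6.0709)
   = [0.793720 + 0.313247] / 0.319324 = 3.466594
d₂ = d₁ − σ√T = 3.466594 − 0.319324 = 3.147270
risk-neutral PD = N(−d₂) = N(-3.147270) = 0.000824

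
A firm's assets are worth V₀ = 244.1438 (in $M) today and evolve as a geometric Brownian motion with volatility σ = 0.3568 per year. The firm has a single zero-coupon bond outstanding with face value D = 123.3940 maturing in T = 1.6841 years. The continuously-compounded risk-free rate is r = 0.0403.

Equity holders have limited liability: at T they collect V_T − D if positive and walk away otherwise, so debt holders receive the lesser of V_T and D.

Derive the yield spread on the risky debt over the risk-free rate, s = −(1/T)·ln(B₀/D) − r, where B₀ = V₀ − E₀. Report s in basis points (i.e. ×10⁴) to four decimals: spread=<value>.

spread=87.5311

d₁ = [ln(V₀/D) + (r + σ²/2)T] / (σ√T)
   = [ln(244.1438/123.3940) + (0.0403 + 0.5·0.3568²)·1.6841] / (0.3568·√1.6841)
   = [0.682375 + 0.175067] / 0.463030 = 1.851809
d₂ = d₁ − σ√T = 1.851809 − 0.463030 = 1.388779
N(d₁) = 0.967973,  N(d₂) = 0.917550,  e^(−rT) = 0.934383
E₀ = V₀·N(d₁) − D·e^(−rT)·N(d₂)
   = 244.1438·0.967973 − 123.3940·0.934383·0.917550 = 130.533731
B₀ = V₀ − E₀ = 244.1438 − 130.533731 = 113.610069
spread = −(1/T)·ln(B₀/D) − r = −(1/1.6841)·ln(113.610069/123.3940) − 0.0403 = 0.00875311
in basis points: 0.00875311 × 10⁴ = 87.5311 bp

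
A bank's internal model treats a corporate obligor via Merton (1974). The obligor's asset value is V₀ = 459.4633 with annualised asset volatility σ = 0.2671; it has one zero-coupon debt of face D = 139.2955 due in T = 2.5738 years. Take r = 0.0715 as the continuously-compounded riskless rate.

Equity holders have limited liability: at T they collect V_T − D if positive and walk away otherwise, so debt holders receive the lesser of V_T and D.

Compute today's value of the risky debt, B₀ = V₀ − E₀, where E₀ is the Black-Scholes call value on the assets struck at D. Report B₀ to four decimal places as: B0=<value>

B0=115.8648

d₁ = [ln(V₀/D) + (r + σ²/2)T] / (σ√T)
   = [ln(459.4633/139.2955) + (0.0715 + 0.5·0.2671²)·2.5738] / (0.2671·√2.5738)
   = [1.193461 + 0.275837] / 0.428510 = 3.428853
d₂ = d₁ − σ√T = 3.428853 − 0.428510 = 3.000342
N(d₁) = 0.999697,  N(d₂) = 0.998652,  e^(−rT) = 0.831914
E₀ = V₀·N(d₁) − D·e^(−rT)·N(d₂)
   = 459.4633·0.999697 − 139.2955·0.831914·0.998652 = 343.598484
B₀ = V₀ − E₀ = 459.4633 − 343.598484 = 115.864816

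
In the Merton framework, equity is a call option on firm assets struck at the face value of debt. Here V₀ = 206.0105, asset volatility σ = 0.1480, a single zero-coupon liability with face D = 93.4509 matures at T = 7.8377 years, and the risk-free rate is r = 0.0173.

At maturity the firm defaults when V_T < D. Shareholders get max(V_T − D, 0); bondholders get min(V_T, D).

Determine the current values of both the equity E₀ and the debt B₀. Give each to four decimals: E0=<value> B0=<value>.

E0=124.6427 B0=81.3678

d₁ = [ln(V₀/D) + (r + σ²/2)T] / (σ√T)
   = [ln(206.0105/93.4509) + (0.0173 + 0.5·0.1480²)·7.8377] / (0.1480·√7.8377)
   = [0.790491 + 0.221431] / 0.414339 = 2.442254
d₂ = d₁ − σ√T = 2.442254 − 0.414339 = 2.027915
N(d₁) = 0.992702,  N(d₂) = 0.978716,  e^(−rT) = 0.873199
E₀ = V₀·N(d₁) − D·e^(−rT)·N(d₂)
   = 206.0105·0.992702 − 93.4509·0.873199·0.978716 = 124.642688
B₀ = V₀ − E₀ = 206.0105 − 124.642688 = 81.367812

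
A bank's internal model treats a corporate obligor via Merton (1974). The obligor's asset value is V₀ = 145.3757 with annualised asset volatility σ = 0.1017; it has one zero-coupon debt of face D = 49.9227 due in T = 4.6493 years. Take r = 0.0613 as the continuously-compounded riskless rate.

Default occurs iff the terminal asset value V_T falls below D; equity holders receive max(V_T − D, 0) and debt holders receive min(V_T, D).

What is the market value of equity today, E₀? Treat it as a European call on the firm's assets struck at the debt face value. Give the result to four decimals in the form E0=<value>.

E0=107.8332

d₁ = [ln(V₀/D) + (r + σ²/2)T] / (σ√T)
   = [ln(145.3757/49.9227) + (0.0613 + 0.5·0.1017²)·4.6493] / (0.1017·√4.6493)
   = [1.068846 + 0.309046] / 0.219288 = 6.283480
d₂ = d₁ − σ√T = 6.283480 − 0.219288 = 6.064192
N(d₁) = 1.000000,  N(d₂) = 1.000000,  e^(−rT) = 0.752013
E₀ = V₀·N(d₁) − D·e^(−rT)·N(d₂)
   = 145.3757·1.000000 − 49.9227·0.752013·1.000000 = 107.833196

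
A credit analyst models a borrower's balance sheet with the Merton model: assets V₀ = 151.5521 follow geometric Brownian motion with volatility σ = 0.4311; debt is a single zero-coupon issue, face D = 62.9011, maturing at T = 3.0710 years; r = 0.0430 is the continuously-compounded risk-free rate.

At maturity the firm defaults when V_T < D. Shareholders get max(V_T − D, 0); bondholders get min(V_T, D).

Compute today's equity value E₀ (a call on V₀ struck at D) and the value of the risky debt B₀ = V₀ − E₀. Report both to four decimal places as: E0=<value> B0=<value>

d₁ = [ln(V₀/D) + (r + σ²/2)T] / (σ√T)
   = [ln(151.5521/62.9011) + (0.0430 + 0.5·0.4311²)·3.0710] / (0.4311·√3.0710)
   = [0.879366 + 0.417421] / 0.755471 = 1.716528
d₂ = d₁ − σ√T = 1.716528 − 0.755471 = 0.961056
N(d₁) = 0.956967,  N(d₂) = 0.831738,  e^(−rT) = 0.876295
E₀ = V₀·N(d₁) − D·e^(−rT)·N(d₂)
   = 151.5521·0.956967 − 62.9011·0.876295·0.831738 = 99.185082
B₀ = V₀ − E₀ = 151.5521 − 99.185082 = 52.367018

E0=99.1851 B0=52.3670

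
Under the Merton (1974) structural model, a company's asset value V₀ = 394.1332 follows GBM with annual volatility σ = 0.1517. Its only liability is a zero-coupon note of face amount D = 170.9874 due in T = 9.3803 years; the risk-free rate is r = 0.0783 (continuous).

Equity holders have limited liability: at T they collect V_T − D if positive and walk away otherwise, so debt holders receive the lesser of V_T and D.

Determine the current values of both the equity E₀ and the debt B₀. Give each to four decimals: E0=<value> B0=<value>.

d₁ = [ln(V₀/D) + (r + σ²/2)T] / (σ√T)
   = [ln(394.1332/170.9874) + (0.0783 + 0.5·0.1517²)·9.3803] / (0.1517·√9.3803)
   = [0.835099 + 0.842411] / 0.464616 = 3.610533
d₂ = d₁ − σ√T = 3.610533 − 0.464616 = 3.145917
N(d₁) = 0.999847,  N(d₂) = 0.999172,  e^(−rT) = 0.479756
E₀ = V₀·N(d₁) − D·e^(−rT)·N(d₂)
   = 394.1332·0.999847 − 170.9874·0.479756·0.999172 = 312.108649
B₀ = V₀ − E₀ = 394.1332 − 312.108649 = 82.024551

E0=312.1086 B0=82.0246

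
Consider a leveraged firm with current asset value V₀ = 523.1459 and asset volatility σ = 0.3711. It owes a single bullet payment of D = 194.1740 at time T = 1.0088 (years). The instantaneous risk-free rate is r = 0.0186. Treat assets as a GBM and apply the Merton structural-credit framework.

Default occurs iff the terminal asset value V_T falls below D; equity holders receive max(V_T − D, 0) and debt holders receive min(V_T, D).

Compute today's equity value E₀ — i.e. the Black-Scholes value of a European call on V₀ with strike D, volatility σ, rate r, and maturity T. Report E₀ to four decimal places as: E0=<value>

d₁ = [ln(V₀/D) + (r + σ²/2)T] / (σ√T)
   = [ln(523.1459/194.1740) + (0.0186 + 0.5·0.3711²)·1.0088] / (0.3711·√1.0088)
   = [0.991106 + 0.088227] / 0.372729 = 2.895756
d₂ = d₁ − σ√T = 2.895756 − 0.372729 = 2.523027
N(d₁) = 0.998109,  N(d₂) = 0.994183,  e^(−rT) = 0.981411
E₀ = V₀·N(d₁) − D·e^(−rT)·N(d₂)
   = 523.1459·0.998109 − 194.1740·0.981411·0.994183 = 332.700564

E0=332.7006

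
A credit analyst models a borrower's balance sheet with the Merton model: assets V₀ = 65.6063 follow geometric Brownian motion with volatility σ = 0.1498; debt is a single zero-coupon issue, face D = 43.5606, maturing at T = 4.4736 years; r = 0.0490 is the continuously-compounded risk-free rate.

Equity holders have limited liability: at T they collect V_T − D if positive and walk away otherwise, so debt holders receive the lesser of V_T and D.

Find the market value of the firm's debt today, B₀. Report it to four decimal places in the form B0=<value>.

d₁ = [ln(V₀/D) + (r + σ²/2)T] / (σ√T)
   = [ln(65.6063/43.5606) + (0.0490 + 0.5·0.1498²)·4.4736] / (0.1498·√4.4736)
   = [0.409519 + 0.269400] / 0.316840 = 2.142780
d₂ = d₁ − σ√T = 2.142780 − 0.316840 = 1.825939
N(d₁) = 0.983935,  N(d₂) = 0.966070,  e^(−rT) = 0.803156
E₀ = V₀·N(d₁) − D·e^(−rT)·N(d₂)
   = 65.6063·0.983935 − 43.5606·0.803156·0.966070 = 30.753417
B₀ = V₀ − E₀ = 65.6063 − 30.753417 = 34.852883

B0=34.8529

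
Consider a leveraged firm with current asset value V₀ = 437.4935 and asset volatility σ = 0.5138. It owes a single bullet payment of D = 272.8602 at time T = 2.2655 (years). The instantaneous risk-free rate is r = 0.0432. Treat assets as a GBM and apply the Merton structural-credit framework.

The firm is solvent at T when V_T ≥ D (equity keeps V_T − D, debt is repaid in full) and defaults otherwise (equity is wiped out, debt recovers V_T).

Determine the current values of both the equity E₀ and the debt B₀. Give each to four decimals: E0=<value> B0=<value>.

E0=222.7724 B0=214.7211

d₁ = [ln(V₀/D) + (r + σ²/2)T] / (σ√T)
   = [ln(437.4935/272.8602) + (0.0432 + 0.5·0.5138²)·2.2655] / (0.5138·√2.2655)
   = [0.472102 + 0.396905] / 0.773350 = 1.123692
d₂ = d₁ − σ√T = 1.123692 − 0.773350 = 0.350342
N(d₁) = 0.869428,  N(d₂) = 0.636959,  e^(−rT) = 0.906767
E₀ = V₀·N(d₁) − D·e^(−rT)·N(d₂)
   = 437.4935·0.869428 − 272.8602·0.906767·0.636959 = 222.772357
B₀ = V₀ − E₀ = 437.4935 − 222.772357 = 214.721143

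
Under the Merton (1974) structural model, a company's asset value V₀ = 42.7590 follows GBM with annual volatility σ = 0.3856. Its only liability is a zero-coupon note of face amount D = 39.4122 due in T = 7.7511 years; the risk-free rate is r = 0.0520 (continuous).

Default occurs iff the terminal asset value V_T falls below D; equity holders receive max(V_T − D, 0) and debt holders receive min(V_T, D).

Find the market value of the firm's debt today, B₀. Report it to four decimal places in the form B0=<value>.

d₁ = [ln(V₀/D) + (r + σ²/2)T] / (σ√T)
   = [ln(42.7590/39.4122) + (0.0520 + 0.5·0.3856²)·7.7511] / (0.3856·√7.7511)
   = [0.081504 + 0.979302] / 1.073541 = 0.988138
d₂ = d₁ − σ√T = 0.988138 − 1.073541 = -0.085403
N(d₁) = 0.838457,  N(d₂) = 0.465970,  e^(−rT) = 0.668274
E₀ = V₀·N(d₁) − D·e^(−rT)·N(d₂)
   = 42.7590·0.838457 − 39.4122·0.668274·0.465970 = 23.578806
B₀ = V₀ − E₀ = 42.7590 − 23.578806 = 19.180194

B0=19.1802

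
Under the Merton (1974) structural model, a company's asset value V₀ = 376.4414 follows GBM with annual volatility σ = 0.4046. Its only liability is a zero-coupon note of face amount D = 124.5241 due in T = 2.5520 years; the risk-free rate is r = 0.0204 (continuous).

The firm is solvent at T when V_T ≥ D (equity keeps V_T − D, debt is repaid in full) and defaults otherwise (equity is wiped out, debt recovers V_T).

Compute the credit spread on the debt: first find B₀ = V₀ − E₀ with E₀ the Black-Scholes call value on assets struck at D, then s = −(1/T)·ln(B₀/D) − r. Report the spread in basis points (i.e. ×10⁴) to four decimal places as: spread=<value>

spread=63.7641

d₁ = [ln(V₀/D) + (r + σ²/2)T] / (σ√T)
   = [ln(376.4414/124.5241) + (0.0204 + 0.5·0.4046²)·2.5520] / (0.4046·√2.5520)
   = [1.106263 + 0.260943] / 0.646348 = 2.115280
d₂ = d₁ − σ√T = 2.115280 − 0.646348 = 1.468933
N(d₁) = 0.982797,  N(d₂) = 0.929074,  e^(−rT) = 0.949271
E₀ = V₀·N(d₁) − D·e^(−rT)·N(d₂)
   = 376.4414·0.982797 − 124.5241·0.949271·0.929074 = 260.142235
B₀ = V₀ − E₀ = 376.4414 − 260.142235 = 116.299165
spread = −(1/T)·ln(B₀/D) − r = −(1/2.5520)·ln(116.299165/124.5241) − 0.0204 = 0.00637641
in basis points: 0.00637641 × 10⁴ = 63.7641 bp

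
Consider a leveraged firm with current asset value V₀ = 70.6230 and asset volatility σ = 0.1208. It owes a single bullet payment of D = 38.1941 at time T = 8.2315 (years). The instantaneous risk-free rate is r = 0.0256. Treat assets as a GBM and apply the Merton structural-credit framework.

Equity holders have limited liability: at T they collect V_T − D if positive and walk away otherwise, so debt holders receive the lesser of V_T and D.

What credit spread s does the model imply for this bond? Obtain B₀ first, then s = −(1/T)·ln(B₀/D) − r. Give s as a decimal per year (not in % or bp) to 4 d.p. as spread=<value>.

spread=0.0002

d₁ = [ln(V₀/D) + (r + σ²/2)T] / (σ√T)
   = [ln(70.6230/38.1941) + (0.0256 + 0.5·0.1208²)·8.2315] / (0.1208·√8.2315)
   = [0.614675 + 0.270786] / 0.346582 = 2.554836
d₂ = d₁ − σ√T = 2.554836 − 0.346582 = 2.208253
N(d₁) = 0.994688,  N(d₂) = 0.986387,  e^(−rT) = 0.809996
E₀ = V₀·N(d₁) − D·e^(−rT)·N(d₂)
   = 70.6230·0.994688 − 38.1941·0.809996·0.986387 = 39.731959
B₀ = V₀ − E₀ = 70.6230 − 39.731959 = 30.891041
spread = −(1/T)·ln(B₀/D) − r = −(1/8.2315)·ln(30.891041/38.1941) − 0.0256 = 0.00018082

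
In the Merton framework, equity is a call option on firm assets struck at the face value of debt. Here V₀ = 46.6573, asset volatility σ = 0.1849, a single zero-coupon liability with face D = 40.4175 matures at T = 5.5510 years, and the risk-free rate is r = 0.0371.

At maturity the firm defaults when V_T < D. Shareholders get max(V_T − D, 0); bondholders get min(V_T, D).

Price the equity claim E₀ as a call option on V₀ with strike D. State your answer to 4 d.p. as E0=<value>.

d₁ = [ln(V₀/D) + (r + σ²/2)T] / (σ√T)
   = [ln(46.6573/40.4175) + (0.0371 + 0.5·0.1849²)·5.5510] / (0.1849·√5.5510)
   = [0.143567 + 0.300831] / 0.435635 = 1.020115
d₂ = d₁ − σ√T = 1.020115 − 0.435635 = 0.584480
N(d₁) = 0.846163,  N(d₂) = 0.720551,  e^(−rT) = 0.813880
E₀ = V₀·N(d₁) − D·e^(−rT)·N(d₂)
   = 46.6573·0.846163 − 40.4175·0.813880·0.720551 = 15.777143

E0=15.7771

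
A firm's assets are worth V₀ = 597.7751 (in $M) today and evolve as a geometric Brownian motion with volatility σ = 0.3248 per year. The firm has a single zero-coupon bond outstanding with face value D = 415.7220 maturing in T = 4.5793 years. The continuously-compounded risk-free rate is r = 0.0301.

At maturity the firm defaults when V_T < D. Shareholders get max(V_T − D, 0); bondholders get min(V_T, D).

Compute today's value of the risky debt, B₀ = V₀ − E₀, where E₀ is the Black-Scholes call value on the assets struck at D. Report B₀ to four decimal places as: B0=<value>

B0=319.1012

d₁ = [ln(V₀/D) + (r + σ²/2)T] / (σ√T)
   = [ln(597.7751/415.7220) + (0.0301 + 0.5·0.3248²)·4.5793] / (0.3248·√4.5793)
   = [0.363198 + 0.379384] / 0.695049 = 1.068387
d₂ = d₁ − σ√T = 1.068387 − 0.695049 = 0.373338
N(d₁) = 0.857327,  N(d₂) = 0.645551,  e^(−rT) = 0.871241
E₀ = V₀·N(d₁) − D·e^(−rT)·N(d₂)
   = 597.7751·0.857327 − 415.7220·0.871241·0.645551 = 278.673906
B₀ = V₀ − E₀ = 597.7751 − 278.673906 = 319.101194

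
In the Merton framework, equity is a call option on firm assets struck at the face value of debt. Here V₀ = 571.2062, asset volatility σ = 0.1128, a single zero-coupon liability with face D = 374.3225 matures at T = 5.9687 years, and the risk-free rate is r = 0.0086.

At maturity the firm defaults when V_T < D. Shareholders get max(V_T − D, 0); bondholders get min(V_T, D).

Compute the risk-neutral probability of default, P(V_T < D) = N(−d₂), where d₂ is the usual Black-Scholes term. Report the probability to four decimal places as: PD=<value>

d₁ = [ln(V₀/D) + (r + σ²/2)T] / (σ√T)
   = [ln(571.2062/374.3225) + (0.0086 + 0.5·0.1128²)·5.9687] / (0.1128·√5.9687)
   = [0.422633 + 0.089303] / 0.275581 = 1.857661
d₂ = d₁ − σ√T = 1.857661 − 0.275581 = 1.582080
risk-neutral PD = N(−d₂) = N(-1.582080) = 0.056816

PD=0.0568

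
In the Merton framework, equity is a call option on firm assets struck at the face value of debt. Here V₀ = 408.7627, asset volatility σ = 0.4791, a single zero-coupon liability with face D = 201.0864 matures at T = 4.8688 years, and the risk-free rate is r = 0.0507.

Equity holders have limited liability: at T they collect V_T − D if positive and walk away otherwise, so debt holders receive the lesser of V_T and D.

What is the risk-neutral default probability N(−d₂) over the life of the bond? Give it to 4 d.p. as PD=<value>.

PD=0.3535

d₁ = [ln(V₀/D) + (r + σ²/2)T] / (σ√T)
   = [ln(408.7627/201.0864) + (0.0507 + 0.5·0.4791²)·4.8688] / (0.4791·√4.8688)
   = [0.709400 + 0.805633] / 1.057151 = 1.433128
d₂ = d₁ − σ√T = 1.433128 − 1.057151 = 0.375976
risk-neutral PD = N(−d₂) = N(-0.375976) = 0.353467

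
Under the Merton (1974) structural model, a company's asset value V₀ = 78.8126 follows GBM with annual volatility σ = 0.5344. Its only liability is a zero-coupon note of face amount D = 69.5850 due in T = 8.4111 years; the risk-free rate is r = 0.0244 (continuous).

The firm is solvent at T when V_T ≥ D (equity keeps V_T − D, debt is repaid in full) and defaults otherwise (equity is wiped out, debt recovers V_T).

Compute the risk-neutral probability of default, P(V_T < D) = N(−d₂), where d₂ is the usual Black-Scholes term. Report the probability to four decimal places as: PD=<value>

d₁ = [ln(V₀/D) + (r + σ²/2)T] / (σ√T)
   = [ln(78.8126/69.5850) + (0.0244 + 0.5·0.5344²)·8.4111] / (0.5344·√8.4111)
   = [0.124524 + 1.406266] / 1.549861 = 0.987695
d₂ = d₁ − σ√T = 0.987695 − 1.549861 = -0.562167
risk-neutral PD = N(−d₂) = N(0.562167) = 0.712999

PD=0.7130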